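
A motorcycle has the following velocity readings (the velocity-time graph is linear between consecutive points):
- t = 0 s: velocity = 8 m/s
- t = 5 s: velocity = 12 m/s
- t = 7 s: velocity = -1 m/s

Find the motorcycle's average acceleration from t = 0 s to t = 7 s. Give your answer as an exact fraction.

-9/7 m/s²

Average acceleration = Δv/Δt = (-1 − 8)/(7 − 0) = -9/7 m/s².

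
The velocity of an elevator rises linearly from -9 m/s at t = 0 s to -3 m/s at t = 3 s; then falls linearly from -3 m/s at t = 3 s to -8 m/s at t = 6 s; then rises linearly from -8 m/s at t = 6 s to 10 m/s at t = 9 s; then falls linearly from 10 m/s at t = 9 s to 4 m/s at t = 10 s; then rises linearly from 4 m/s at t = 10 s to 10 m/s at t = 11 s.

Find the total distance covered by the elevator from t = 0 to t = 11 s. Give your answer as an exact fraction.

Distance (not displacement) is the total path length: add the absolute areas under v-t.
0–3 s: |½(-9 + -3)(3)| = 18 m
3–6 s: |½(-3 + -8)(3)| = 16.5 m
6–9 s: v = 0 at t = 22/3 s; triangle areas 16/3 + 25/3 = 41/3 m
9–10 s: |½(10 + 4)(1)| = 7 m
10–11 s: |½(4 + 10)(1)| = 7 m
Total distance = 373/6 m

373/6 m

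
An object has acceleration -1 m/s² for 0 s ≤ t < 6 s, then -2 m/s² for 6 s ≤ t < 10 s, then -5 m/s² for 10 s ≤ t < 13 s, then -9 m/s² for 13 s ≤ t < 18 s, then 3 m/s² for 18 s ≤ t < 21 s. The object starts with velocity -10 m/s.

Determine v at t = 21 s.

-75 m/s

Δv equals the area under the a-t graph; then v = v₀ + Δv.
0–6 s: -1 × 6 = -6 m/s
6–10 s: -2 × 4 = -8 m/s
10–13 s: -5 × 3 = -15 m/s
13–18 s: -9 × 5 = -45 m/s
18–21 s: 3 × 3 = 9 m/s
Δv = -65 m/s, so v(21) = -10 + (-65) = -75 m/s.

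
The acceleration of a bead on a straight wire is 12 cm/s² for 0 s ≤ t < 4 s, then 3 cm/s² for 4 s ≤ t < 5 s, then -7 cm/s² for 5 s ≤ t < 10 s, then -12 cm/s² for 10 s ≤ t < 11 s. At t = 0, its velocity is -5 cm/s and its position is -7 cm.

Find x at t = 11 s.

On each constant-a segment, Δv = aΔt and Δx = v₀Δt + ½aΔt²; chain segment to segment.
0–4 s: v starts -5 cm/s; Δx = -5·4 + ½·12·4² = 76 cm; v ends 43 cm/s.
4–5 s: v starts 43 cm/s; Δx = 43·1 + ½·3·1² = 44.5 cm; v ends 46 cm/s.
5–10 s: v starts 46 cm/s; Δx = 46·5 + ½·-7·5² = 142.5 cm; v ends 11 cm/s.
10–11 s: v starts 11 cm/s; Δx = 11·1 + ½·-12·1² = 5 cm; v ends -1 cm/s.
x(11) = -7 + Σ Δx = 261 cm.

261 cm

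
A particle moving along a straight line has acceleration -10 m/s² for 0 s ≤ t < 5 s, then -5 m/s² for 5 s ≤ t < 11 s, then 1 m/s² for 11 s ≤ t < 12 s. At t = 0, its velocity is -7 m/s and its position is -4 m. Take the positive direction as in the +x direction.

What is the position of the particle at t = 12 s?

-682.5 m

On each constant-a segment, Δv = aΔt and Δx = v₀Δt + ½aΔt²; chain segment to segment.
0–5 s: v starts -7 m/s; Δx = -7·5 + ½·-10·5² = -160 m; v ends -57 m/s.
5–11 s: v starts -57 m/s; Δx = -57·6 + ½·-5·6² = -432 m; v ends -87 m/s.
11–12 s: v starts -87 m/s; Δx = -87·1 + ½·1·1² = -86.5 m; v ends -86 m/s.
x(12) = -4 + Σ Δx = -682.5 m.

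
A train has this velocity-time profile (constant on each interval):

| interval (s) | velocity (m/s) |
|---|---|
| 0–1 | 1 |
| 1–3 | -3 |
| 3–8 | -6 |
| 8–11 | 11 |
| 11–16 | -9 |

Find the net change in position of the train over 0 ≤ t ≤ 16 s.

Displacement is the signed area under the v-t curve.
0–1 s: 1 × 1 = 1 m
1–3 s: -3 × 2 = -6 m
3–8 s: -6 × 5 = -30 m
8–11 s: 11 × 3 = 33 m
11–16 s: -9 × 5 = -45 m
Net displacement = -47 m

-47 m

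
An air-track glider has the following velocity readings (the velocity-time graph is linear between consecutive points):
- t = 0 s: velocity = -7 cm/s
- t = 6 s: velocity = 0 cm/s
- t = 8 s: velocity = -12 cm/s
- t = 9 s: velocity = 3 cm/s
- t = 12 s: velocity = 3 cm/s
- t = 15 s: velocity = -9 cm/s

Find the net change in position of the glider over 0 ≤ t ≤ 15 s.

Net displacement equals the area under the velocity-time graph (areas below the axis count negative).
0–6 s: ½(-7 + 0)(6) = -21 cm
6–8 s: ½(0 + -12)(2) = -12 cm
8–9 s: ½(-12 + 3)(1) = -4.5 cm
9–12 s: 3 × 3 = 9 cm
12–15 s: ½(3 + -9)(3) = -9 cm
Net displacement = -37.5 cm

-37.5 cm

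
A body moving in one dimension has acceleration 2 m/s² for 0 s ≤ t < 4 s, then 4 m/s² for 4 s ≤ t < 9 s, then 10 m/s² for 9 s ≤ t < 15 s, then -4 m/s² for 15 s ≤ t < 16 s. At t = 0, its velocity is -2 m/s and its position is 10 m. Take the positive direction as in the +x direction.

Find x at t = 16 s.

On each constant-a segment, Δv = aΔt and Δx = v₀Δt + ½aΔt²; chain segment to segment.
0–4 s: v starts -2 m/s; Δx = -2·4 + ½·2·4² = 8 m; v ends 6 m/s.
4–9 s: v starts 6 m/s; Δx = 6·5 + ½·4·5² = 80 m; v ends 26 m/s.
9–15 s: v starts 26 m/s; Δx = 26·6 + ½·10·6² = 336 m; v ends 86 m/s.
15–16 s: v starts 86 m/s; Δx = 86·1 + ½·-4·1² = 84 m; v ends 82 m/s.
x(16) = 10 + Σ Δx = 518 m.

518 m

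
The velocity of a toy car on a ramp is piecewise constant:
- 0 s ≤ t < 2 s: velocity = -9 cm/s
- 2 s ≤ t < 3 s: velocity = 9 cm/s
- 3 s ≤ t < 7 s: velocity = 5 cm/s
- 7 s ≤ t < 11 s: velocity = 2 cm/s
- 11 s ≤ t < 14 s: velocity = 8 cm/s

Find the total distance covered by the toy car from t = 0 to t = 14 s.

Total distance travelled is ∫|v| dt — sum the magnitudes of each area piece.
0–2 s: |-9| × 2 = 18 cm
2–3 s: |9| × 1 = 9 cm
3–7 s: |5| × 4 = 20 cm
7–11 s: |2| × 4 = 8 cm
11–14 s: |8| × 3 = 24 cm
Total distance = 79 cm

79 cm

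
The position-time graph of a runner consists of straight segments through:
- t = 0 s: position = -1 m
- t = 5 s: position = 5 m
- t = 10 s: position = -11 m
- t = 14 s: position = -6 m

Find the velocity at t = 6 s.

-3.2 m/s

Velocity is the slope of the x-t graph on 5–10 s: (-11 − 5)/(10 − 5) = -3.2 m/s.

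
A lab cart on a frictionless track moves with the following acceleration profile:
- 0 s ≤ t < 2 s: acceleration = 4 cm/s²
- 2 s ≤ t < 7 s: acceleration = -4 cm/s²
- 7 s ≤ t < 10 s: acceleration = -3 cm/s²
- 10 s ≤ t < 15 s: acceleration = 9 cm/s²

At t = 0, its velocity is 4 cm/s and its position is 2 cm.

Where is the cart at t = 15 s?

18 cm

On each constant-a segment, Δv = aΔt and Δx = v₀Δt + ½aΔt²; chain segment to segment.
0–2 s: v starts 4 cm/s; Δx = 4·2 + ½·4·2² = 16 cm; v ends 12 cm/s.
2–7 s: v starts 12 cm/s; Δx = 12·5 + ½·-4·5² = 10 cm; v ends -8 cm/s.
7–10 s: v starts -8 cm/s; Δx = -8·3 + ½·-3·3² = -37.5 cm; v ends -17 cm/s.
10–15 s: v starts -17 cm/s; Δx = -17·5 + ½·9·5² = 27.5 cm; v ends 28 cm/s.
x(15) = 2 + Σ Δx = 18 cm.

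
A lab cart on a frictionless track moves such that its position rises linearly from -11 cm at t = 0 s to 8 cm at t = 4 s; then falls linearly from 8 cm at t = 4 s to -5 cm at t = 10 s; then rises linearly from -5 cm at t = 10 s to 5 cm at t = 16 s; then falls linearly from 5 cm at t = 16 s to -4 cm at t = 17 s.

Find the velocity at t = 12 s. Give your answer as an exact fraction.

5/3 cm/s

Velocity is the slope of the x-t graph on 10–16 s: (5 − -5)/(16 − 10) = 5/3 cm/s.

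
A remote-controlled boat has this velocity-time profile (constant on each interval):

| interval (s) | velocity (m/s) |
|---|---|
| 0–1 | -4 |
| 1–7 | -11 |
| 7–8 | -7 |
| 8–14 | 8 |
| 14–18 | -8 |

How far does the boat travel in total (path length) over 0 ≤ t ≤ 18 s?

Distance (not displacement) is the total path length: add the absolute areas under v-t.
0–1 s: |-4| × 1 = 4 m
1–7 s: |-11| × 6 = 66 m
7–8 s: |-7| × 1 = 7 m
8–14 s: |8| × 6 = 48 m
14–18 s: |-8| × 4 = 32 m
Total distance = 157 m

157 m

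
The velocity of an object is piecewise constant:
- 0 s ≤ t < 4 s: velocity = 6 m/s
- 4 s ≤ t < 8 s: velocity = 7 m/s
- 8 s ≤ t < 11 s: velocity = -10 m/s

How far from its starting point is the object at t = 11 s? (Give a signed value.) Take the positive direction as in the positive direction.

22 m

Displacement is the signed area under the v-t curve.
0–4 s: 6 × 4 = 24 m
4–8 s: 7 × 4 = 28 m
8–11 s: -10 × 3 = -30 m
Net displacement = 22 m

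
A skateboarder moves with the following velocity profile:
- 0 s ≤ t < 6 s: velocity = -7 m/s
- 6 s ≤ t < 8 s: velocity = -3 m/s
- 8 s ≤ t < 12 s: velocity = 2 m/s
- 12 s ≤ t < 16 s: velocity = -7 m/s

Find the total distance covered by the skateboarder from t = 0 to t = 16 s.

Total distance travelled is ∫|v| dt — sum the magnitudes of each area piece.
0–6 s: |-7| × 6 = 42 m
6–8 s: |-3| × 2 = 6 m
8–12 s: |2| × 4 = 8 m
12–16 s: |-7| × 4 = 28 m
Total distance = 84 m

84 m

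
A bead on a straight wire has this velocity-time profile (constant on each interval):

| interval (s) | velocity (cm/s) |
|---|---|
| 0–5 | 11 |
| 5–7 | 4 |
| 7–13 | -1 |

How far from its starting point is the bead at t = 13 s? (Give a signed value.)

Displacement is the signed area under the v-t curve.
0–5 s: 11 × 5 = 55 cm
5–7 s: 4 × 2 = 8 cm
7–13 s: -1 × 6 = -6 cm
Net displacement = 57 cm

57 cm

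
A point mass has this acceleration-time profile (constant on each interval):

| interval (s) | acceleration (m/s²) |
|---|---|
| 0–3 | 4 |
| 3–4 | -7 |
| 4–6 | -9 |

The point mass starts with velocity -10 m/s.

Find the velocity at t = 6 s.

Δv equals the area under the a-t graph; then v = v₀ + Δv.
0–3 s: 4 × 3 = 12 m/s
3–4 s: -7 × 1 = -7 m/s
4–6 s: -9 × 2 = -18 m/s
Δv = -13 m/s, so v(6) = -10 + (-13) = -23 m/s.

-23 m/s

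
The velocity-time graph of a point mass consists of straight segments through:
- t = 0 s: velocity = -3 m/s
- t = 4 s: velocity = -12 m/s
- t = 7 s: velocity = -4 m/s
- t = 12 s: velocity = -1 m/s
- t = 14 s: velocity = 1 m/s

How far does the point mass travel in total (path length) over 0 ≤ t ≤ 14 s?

67.5 m

Total distance travelled is ∫|v| dt — sum the magnitudes of each area piece.
0–4 s: |½(-3 + -12)(4)| = 30 m
4–7 s: |½(-12 + -4)(3)| = 24 m
7–12 s: |½(-4 + -1)(5)| = 12.5 m
12–14 s: v = 0 at t = 13 s; triangle areas 0.5 + 0.5 = 1 m
Total distance = 67.5 m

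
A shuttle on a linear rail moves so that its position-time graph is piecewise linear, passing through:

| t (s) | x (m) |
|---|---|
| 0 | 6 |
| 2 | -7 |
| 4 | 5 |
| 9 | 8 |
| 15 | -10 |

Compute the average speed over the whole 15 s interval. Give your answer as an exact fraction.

Average speed = (total path length)/(elapsed time); on a piecewise-linear x-t graph the path length is Σ|Δx|.
0–2 s: |Δx| = |-7 − 6| = 13 m
2–4 s: |Δx| = |5 − -7| = 12 m
4–9 s: |Δx| = |8 − 5| = 3 m
9–15 s: |Δx| = |-10 − 8| = 18 m
Total path = 46 m; average speed = 46/15 = 46/15 m/s.

46/15 m/s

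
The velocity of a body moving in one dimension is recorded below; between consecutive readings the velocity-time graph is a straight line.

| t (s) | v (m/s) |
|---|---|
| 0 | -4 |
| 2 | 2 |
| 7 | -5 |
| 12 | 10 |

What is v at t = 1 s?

On 0–2 s the graph is linear from -4 to 2 m/s: v(1) = -4 + (2 − -4)·(1 − 0)/(2 − 0) = -1 m/s.

-1 m/s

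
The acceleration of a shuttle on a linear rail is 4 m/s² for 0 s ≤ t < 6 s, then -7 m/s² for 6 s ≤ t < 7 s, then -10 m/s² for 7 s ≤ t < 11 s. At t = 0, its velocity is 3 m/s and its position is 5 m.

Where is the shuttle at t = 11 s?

On each constant-a segment, Δv = aΔt and Δx = v₀Δt + ½aΔt²; chain segment to segment.
0–6 s: v starts 3 m/s; Δx = 3·6 + ½·4·6² = 90 m; v ends 27 m/s.
6–7 s: v starts 27 m/s; Δx = 27·1 + ½·-7·1² = 23.5 m; v ends 20 m/s.
7–11 s: v starts 20 m/s; Δx = 20·4 + ½·-10·4² = 0 m; v ends -20 m/s.
x(11) = 5 + Σ Δx = 118.5 m.

118.5 m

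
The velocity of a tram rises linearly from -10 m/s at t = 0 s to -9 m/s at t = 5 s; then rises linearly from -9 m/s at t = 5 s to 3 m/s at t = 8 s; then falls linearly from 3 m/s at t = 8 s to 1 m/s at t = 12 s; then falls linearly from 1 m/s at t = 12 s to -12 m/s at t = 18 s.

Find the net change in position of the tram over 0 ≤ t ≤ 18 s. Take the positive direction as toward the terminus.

Displacement is the signed area under the v-t curve.
0–5 s: ½(-10 + -9)(5) = -47.5 m
5–8 s: ½(-9 + 3)(3) = -9 m
8–12 s: ½(3 + 1)(4) = 8 m
12–18 s: ½(1 + -12)(6) = -33 m
Net displacement = -81.5 m

-81.5 m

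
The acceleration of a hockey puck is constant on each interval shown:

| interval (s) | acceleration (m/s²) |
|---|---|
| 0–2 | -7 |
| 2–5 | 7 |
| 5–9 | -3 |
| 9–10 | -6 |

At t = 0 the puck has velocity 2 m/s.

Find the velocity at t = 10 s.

-9 m/s

Δv equals the area under the a-t graph; then v = v₀ + Δv.
0–2 s: -7 × 2 = -14 m/s
2–5 s: 7 × 3 = 21 m/s
5–9 s: -3 × 4 = -12 m/s
9–10 s: -6 × 1 = -6 m/s
Δv = -11 m/s, so v(10) = 2 + (-11) = -9 m/s.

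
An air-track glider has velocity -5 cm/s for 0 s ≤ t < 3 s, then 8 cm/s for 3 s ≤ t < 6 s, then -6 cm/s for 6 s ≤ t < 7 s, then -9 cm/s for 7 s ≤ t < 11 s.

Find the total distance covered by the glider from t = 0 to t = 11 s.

81 cm

Total distance travelled is ∫|v| dt — sum the magnitudes of each area piece.
0–3 s: |-5| × 3 = 15 cm
3–6 s: |8| × 3 = 24 cm
6–7 s: |-6| × 1 = 6 cm
7–11 s: |-9| × 4 = 36 cm
Total distance = 81 cm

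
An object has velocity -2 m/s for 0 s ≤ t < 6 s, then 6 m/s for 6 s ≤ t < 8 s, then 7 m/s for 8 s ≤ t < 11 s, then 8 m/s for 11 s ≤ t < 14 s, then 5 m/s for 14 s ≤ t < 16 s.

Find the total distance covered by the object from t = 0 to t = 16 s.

79 m

Distance (not displacement) is the total path length: add the absolute areas under v-t.
0–6 s: |-2| × 6 = 12 m
6–8 s: |6| × 2 = 12 m
8–11 s: |7| × 3 = 21 m
11–14 s: |8| × 3 = 24 m
14–16 s: |5| × 2 = 10 m
Total distance = 79 m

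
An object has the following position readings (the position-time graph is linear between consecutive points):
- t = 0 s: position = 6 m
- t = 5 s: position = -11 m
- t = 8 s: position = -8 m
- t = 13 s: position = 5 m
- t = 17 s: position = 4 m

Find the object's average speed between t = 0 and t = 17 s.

2 m/s

Average speed = (total path length)/(elapsed time); on a piecewise-linear x-t graph the path length is Σ|Δx|.
0–5 s: |Δx| = |-11 − 6| = 17 m
5–8 s: |Δx| = |-8 − -11| = 3 m
8–13 s: |Δx| = |5 − -8| = 13 m
13–17 s: |Δx| = |4 − 5| = 1 m
Total path = 34 m; average speed = 34/17 = 2 m/s.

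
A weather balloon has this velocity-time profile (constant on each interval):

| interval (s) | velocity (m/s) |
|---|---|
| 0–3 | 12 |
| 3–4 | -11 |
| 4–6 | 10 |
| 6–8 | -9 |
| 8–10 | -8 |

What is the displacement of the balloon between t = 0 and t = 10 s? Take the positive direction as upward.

Net displacement equals the area under the velocity-time graph (areas below the axis count negative).
0–3 s: 12 × 3 = 36 m
3–4 s: -11 × 1 = -11 m
4–6 s: 10 × 2 = 20 m
6–8 s: -9 × 2 = -18 m
8–10 s: -8 × 2 = -16 m
Net displacement = 11 m

11 m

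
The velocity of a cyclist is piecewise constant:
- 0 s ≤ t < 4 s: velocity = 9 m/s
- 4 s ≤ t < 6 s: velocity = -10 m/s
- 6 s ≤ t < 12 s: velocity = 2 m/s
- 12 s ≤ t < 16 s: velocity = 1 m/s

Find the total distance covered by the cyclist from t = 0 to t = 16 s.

Distance (not displacement) is the total path length: add the absolute areas under v-t.
0–4 s: |9| × 4 = 36 m
4–6 s: |-10| × 2 = 20 m
6–12 s: |2| × 6 = 12 m
12–16 s: |1| × 4 = 4 m
Total distance = 72 m

72 m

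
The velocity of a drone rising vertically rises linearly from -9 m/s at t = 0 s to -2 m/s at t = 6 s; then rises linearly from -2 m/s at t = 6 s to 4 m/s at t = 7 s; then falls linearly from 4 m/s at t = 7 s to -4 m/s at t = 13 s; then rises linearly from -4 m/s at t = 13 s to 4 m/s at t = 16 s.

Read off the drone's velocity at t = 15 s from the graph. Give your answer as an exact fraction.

4/3 m/s

On 13–16 s the graph is linear from -4 to 4 m/s: v(15) = -4 + (4 − -4)·(15 − 13)/(16 − 13) = 4/3 m/s.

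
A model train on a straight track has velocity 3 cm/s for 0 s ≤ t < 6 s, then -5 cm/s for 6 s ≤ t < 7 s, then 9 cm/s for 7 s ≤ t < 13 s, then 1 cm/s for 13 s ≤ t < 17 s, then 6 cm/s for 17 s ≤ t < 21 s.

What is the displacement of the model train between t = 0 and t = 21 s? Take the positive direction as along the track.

Net displacement equals the area under the velocity-time graph (areas below the axis count negative).
0–6 s: 3 × 6 = 18 cm
6–7 s: -5 × 1 = -5 cm
7–13 s: 9 × 6 = 54 cm
13–17 s: 1 × 4 = 4 cm
17–21 s: 6 × 4 = 24 cm
Net displacement = 95 cm

95 cm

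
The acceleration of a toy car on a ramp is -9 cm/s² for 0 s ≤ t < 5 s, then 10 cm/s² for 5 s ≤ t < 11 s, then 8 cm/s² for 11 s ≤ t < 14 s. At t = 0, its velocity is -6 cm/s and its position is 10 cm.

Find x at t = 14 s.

-195.5 cm

On each constant-a segment, Δv = aΔt and Δx = v₀Δt + ½aΔt²; chain segment to segment.
0–5 s: v starts -6 cm/s; Δx = -6·5 + ½·-9·5² = -142.5 cm; v ends -51 cm/s.
5–11 s: v starts -51 cm/s; Δx = -51·6 + ½·10·6² = -126 cm; v ends 9 cm/s.
11–14 s: v starts 9 cm/s; Δx = 9·3 + ½·8·3² = 63 cm; v ends 33 cm/s.
x(14) = 10 + Σ Δx = -195.5 cm.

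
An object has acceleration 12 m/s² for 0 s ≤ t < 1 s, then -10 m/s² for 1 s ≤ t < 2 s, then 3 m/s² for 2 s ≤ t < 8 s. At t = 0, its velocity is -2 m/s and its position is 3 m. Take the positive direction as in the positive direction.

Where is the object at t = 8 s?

66 m

On each constant-a segment, Δv = aΔt and Δx = v₀Δt + ½aΔt²; chain segment to segment.
0–1 s: v starts -2 m/s; Δx = -2·1 + ½·12·1² = 4 m; v ends 10 m/s.
1–2 s: v starts 10 m/s; Δx = 10·1 + ½·-10·1² = 5 m; v ends 0 m/s.
2–8 s: v starts 0 m/s; Δx = 0·6 + ½·3·6² = 54 m; v ends 18 m/s.
x(8) = 3 + Σ Δx = 66 m.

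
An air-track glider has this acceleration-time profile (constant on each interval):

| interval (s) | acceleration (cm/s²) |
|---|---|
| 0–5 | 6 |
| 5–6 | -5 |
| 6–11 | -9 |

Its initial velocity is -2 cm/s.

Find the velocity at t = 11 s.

Δv equals the area under the a-t graph; then v = v₀ + Δv.
0–5 s: 6 × 5 = 30 cm/s
5–6 s: -5 × 1 = -5 cm/s
6–11 s: -9 × 5 = -45 cm/s
Δv = -20 cm/s, so v(11) = -2 + (-20) = -22 cm/s.

-22 cm/s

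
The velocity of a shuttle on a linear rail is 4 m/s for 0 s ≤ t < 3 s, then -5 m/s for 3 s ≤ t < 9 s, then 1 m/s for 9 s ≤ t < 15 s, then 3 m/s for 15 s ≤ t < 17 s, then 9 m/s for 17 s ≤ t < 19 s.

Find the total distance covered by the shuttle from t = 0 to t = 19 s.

Distance (not displacement) is the total path length: add the absolute areas under v-t.
0–3 s: |4| × 3 = 12 m
3–9 s: |-5| × 6 = 30 m
9–15 s: |1| × 6 = 6 m
15–17 s: |3| × 2 = 6 m
17–19 s: |9| × 2 = 18 m
Total distance = 72 m

72 m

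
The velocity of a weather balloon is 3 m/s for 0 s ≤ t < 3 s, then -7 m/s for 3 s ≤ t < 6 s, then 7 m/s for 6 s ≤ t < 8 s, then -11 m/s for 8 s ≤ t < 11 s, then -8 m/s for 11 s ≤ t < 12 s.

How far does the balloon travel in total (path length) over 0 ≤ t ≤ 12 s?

85 m

Distance (not displacement) is the total path length: add the absolute areas under v-t.
0–3 s: |3| × 3 = 9 m
3–6 s: |-7| × 3 = 21 m
6–8 s: |7| × 2 = 14 m
8–11 s: |-11| × 3 = 33 m
11–12 s: |-8| × 1 = 8 m
Total distance = 85 m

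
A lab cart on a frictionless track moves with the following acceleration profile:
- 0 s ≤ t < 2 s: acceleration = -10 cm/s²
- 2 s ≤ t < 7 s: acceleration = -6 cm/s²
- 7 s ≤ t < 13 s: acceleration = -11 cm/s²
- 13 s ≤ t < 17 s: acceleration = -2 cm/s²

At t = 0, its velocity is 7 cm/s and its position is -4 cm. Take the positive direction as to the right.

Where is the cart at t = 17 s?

-1058 cm

On each constant-a segment, Δv = aΔt and Δx = v₀Δt + ½aΔt²; chain segment to segment.
0–2 s: v starts 7 cm/s; Δx = 7·2 + ½·-10·2² = -6 cm; v ends -13 cm/s.
2–7 s: v starts -13 cm/s; Δx = -13·5 + ½·-6·5² = -140 cm; v ends -43 cm/s.
7–13 s: v starts -43 cm/s; Δx = -43·6 + ½·-11·6² = -456 cm; v ends -109 cm/s.
13–17 s: v starts -109 cm/s; Δx = -109·4 + ½·-2·4² = -452 cm; v ends -117 cm/s.
x(17) = -4 + Σ Δx = -1058 cm.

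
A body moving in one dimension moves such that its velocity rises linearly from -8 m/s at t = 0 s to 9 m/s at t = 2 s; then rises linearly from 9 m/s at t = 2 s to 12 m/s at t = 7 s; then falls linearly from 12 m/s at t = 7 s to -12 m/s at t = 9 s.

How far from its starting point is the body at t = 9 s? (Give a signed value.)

Net displacement equals the area under the velocity-time graph (areas below the axis count negative).
0–2 s: ½(-8 + 9)(2) = 1 m
2–7 s: ½(9 + 12)(5) = 52.5 m
7–9 s: ½(12 + -12)(2) = 0 m
Net displacement = 53.5 m

53.5 m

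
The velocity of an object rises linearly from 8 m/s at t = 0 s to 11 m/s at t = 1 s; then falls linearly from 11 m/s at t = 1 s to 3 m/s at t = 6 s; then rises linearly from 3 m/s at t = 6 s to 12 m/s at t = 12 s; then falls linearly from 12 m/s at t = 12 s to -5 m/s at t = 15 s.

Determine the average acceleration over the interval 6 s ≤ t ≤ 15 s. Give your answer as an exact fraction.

-8/9 m/s²

Average acceleration = Δv/Δt = (-5 − 3)/(15 − 6) = -8/9 m/s².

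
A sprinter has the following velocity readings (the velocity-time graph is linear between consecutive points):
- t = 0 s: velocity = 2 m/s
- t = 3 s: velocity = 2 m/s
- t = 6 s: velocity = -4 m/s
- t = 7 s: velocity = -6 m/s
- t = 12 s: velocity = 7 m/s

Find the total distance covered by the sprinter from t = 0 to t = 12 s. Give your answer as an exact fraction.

Total distance travelled is ∫|v| dt — sum the magnitudes of each area piece.
0–3 s: |2| × 3 = 6 m
3–6 s: v = 0 at t = 4 s; triangle areas 1 + 4 = 5 m
6–7 s: |½(-4 + -6)(1)| = 5 m
7–12 s: v = 0 at t = 121/13 s; triangle areas 90/13 + 245/26 = 425/26 m
Total distance = 841/26 m

841/26 m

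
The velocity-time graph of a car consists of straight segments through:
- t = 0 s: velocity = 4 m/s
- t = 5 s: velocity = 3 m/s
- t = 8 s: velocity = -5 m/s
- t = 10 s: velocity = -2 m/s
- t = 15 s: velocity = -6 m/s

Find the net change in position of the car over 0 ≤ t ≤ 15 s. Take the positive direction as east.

Displacement is the signed area under the v-t curve.
0–5 s: ½(4 + 3)(5) = 17.5 m
5–8 s: ½(3 + -5)(3) = -3 m
8–10 s: ½(-5 + -2)(2) = -7 m
10–15 s: ½(-2 + -6)(5) = -20 m
Net displacement = -12.5 m

-12.5 m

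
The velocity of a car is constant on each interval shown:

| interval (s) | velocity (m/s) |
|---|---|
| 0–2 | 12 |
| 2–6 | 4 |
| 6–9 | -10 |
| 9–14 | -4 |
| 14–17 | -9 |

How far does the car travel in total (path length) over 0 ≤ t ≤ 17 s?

117 m

Distance (not displacement) is the total path length: add the absolute areas under v-t.
0–2 s: |12| × 2 = 24 m
2–6 s: |4| × 4 = 16 m
6–9 s: |-10| × 3 = 30 m
9–14 s: |-4| × 5 = 20 m
14–17 s: |-9| × 3 = 27 m
Total distance = 117 m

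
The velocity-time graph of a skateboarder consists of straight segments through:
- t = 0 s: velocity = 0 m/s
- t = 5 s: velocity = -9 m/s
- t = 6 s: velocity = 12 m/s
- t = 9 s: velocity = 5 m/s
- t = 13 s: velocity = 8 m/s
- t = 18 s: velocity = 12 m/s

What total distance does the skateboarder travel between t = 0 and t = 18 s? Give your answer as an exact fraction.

1811/14 m

Distance (not displacement) is the total path length: add the absolute areas under v-t.
0–5 s: |½(0 + -9)(5)| = 22.5 m
5–6 s: v = 0 at t = 38/7 s; triangle areas 27/14 + 24/7 = 75/14 m
6–9 s: |½(12 + 5)(3)| = 25.5 m
9–13 s: |½(5 + 8)(4)| = 26 m
13–18 s: |½(8 + 12)(5)| = 50 m
Total distance = 1811/14 m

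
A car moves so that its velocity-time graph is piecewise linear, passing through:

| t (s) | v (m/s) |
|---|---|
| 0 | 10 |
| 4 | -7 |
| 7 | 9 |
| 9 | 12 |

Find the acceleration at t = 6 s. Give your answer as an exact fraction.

Acceleration is the slope of the v-t graph on 4–7 s: (9 − -7)/(7 − 4) = 16/3 m/s².

16/3 m/s²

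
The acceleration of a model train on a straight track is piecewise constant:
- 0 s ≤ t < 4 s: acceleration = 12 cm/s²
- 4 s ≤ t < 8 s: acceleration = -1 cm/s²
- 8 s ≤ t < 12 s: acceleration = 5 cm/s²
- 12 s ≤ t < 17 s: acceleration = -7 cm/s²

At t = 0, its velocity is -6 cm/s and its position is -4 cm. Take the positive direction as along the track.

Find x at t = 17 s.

622.5 cm

On each constant-a segment, Δv = aΔt and Δx = v₀Δt + ½aΔt²; chain segment to segment.
0–4 s: v starts -6 cm/s; Δx = -6·4 + ½·12·4² = 72 cm; v ends 42 cm/s.
4–8 s: v starts 42 cm/s; Δx = 42·4 + ½·-1·4² = 160 cm; v ends 38 cm/s.
8–12 s: v starts 38 cm/s; Δx = 38·4 + ½·5·4² = 192 cm; v ends 58 cm/s.
12–17 s: v starts 58 cm/s; Δx = 58·5 + ½·-7·5² = 202.5 cm; v ends 23 cm/s.
x(17) = -4 + Σ Δx = 622.5 cm.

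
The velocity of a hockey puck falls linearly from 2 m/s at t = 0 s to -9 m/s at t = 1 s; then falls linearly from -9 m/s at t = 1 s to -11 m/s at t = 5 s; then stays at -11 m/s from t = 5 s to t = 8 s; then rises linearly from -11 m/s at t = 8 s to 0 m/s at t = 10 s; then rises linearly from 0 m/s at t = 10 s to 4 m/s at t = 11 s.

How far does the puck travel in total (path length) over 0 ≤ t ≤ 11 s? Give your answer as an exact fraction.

Total distance travelled is ∫|v| dt — sum the magnitudes of each area piece.
0–1 s: v = 0 at t = 2/11 s; triangle areas 2/11 + 81/22 = 85/22 m
1–5 s: |½(-9 + -11)(4)| = 40 m
5–8 s: |-11| × 3 = 33 m
8–10 s: |½(-11 + 0)(2)| = 11 m
10–11 s: |½(0 + 4)(1)| = 2 m
Total distance = 1977/22 m

1977/22 m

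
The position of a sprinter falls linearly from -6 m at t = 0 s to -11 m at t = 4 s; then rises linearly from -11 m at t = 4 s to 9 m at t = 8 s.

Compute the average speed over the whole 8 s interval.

3.125 m/s

Average speed = (total path length)/(elapsed time); on a piecewise-linear x-t graph the path length is Σ|Δx|.
0–4 s: |Δx| = |-11 − -6| = 5 m
4–8 s: |Δx| = |9 − -11| = 20 m
Total path = 25 m; average speed = 25/8 = 3.125 m/s.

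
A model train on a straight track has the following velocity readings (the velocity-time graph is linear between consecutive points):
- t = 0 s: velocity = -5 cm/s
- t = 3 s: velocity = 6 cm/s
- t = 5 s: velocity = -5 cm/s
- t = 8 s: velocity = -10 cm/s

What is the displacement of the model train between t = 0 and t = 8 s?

-20 cm

Displacement is the signed area under the v-t curve.
0–3 s: ½(-5 + 6)(3) = 1.5 cm
3–5 s: ½(6 + -5)(2) = 1 cm
5–8 s: ½(-5 + -10)(3) = -22.5 cm
Net displacement = -20 cm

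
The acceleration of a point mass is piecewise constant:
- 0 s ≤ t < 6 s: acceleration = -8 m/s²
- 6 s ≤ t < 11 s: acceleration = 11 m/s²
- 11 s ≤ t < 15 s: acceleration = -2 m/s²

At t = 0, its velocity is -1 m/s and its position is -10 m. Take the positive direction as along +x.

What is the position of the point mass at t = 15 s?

-259.5 m

On each constant-a segment, Δv = aΔt and Δx = v₀Δt + ½aΔt²; chain segment to segment.
0–6 s: v starts -1 m/s; Δx = -1·6 + ½·-8·6² = -150 m; v ends -49 m/s.
6–11 s: v starts -49 m/s; Δx = -49·5 + ½·11·5² = -107.5 m; v ends 6 m/s.
11–15 s: v starts 6 m/s; Δx = 6·4 + ½·-2·4² = 8 m; v ends -2 m/s.
x(15) = -10 + Σ Δx = -259.5 m.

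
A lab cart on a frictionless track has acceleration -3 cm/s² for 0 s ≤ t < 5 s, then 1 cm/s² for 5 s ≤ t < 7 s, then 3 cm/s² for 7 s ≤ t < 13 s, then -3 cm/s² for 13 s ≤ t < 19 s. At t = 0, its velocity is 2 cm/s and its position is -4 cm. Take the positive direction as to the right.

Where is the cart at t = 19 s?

-79.5 cm

On each constant-a segment, Δv = aΔt and Δx = v₀Δt + ½aΔt²; chain segment to segment.
0–5 s: v starts 2 cm/s; Δx = 2·5 + ½·-3·5² = -27.5 cm; v ends -13 cm/s.
5–7 s: v starts -13 cm/s; Δx = -13·2 + ½·1·2² = -24 cm; v ends -11 cm/s.
7–13 s: v starts -11 cm/s; Δx = -11·6 + ½·3·6² = -12 cm; v ends 7 cm/s.
13–19 s: v starts 7 cm/s; Δx = 7·6 + ½·-3·6² = -12 cm; v ends -11 cm/s.
x(19) = -4 + Σ Δx = -79.5 cm.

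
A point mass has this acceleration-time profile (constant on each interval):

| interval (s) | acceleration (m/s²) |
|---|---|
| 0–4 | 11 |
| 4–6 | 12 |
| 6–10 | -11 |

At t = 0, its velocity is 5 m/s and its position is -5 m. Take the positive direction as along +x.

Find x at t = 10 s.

On each constant-a segment, Δv = aΔt and Δx = v₀Δt + ½aΔt²; chain segment to segment.
0–4 s: v starts 5 m/s; Δx = 5·4 + ½·11·4² = 108 m; v ends 49 m/s.
4–6 s: v starts 49 m/s; Δx = 49·2 + ½·12·2² = 122 m; v ends 73 m/s.
6–10 s: v starts 73 m/s; Δx = 73·4 + ½·-11·4² = 204 m; v ends 29 m/s.
x(10) = -5 + Σ Δx = 429 m.

429 m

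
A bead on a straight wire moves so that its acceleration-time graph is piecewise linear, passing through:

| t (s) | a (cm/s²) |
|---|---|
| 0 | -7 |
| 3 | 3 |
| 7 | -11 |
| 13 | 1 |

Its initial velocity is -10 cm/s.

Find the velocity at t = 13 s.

Δv equals the area under the a-t graph; then v = v₀ + Δv.
0–3 s: ½(-7 + 3)(3) = -6 cm/s
3–7 s: ½(3 + -11)(4) = -16 cm/s
7–13 s: ½(-11 + 1)(6) = -30 cm/s
Δv = -52 cm/s, so v(13) = -10 + (-52) = -62 cm/s.

-62 cm/s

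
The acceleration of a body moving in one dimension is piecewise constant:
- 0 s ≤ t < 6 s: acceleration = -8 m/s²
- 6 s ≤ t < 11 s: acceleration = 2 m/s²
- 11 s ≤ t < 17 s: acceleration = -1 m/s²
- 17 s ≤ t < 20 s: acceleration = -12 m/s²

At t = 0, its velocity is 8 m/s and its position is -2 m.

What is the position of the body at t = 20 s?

On each constant-a segment, Δv = aΔt and Δx = v₀Δt + ½aΔt²; chain segment to segment.
0–6 s: v starts 8 m/s; Δx = 8·6 + ½·-8·6² = -96 m; v ends -40 m/s.
6–11 s: v starts -40 m/s; Δx = -40·5 + ½·2·5² = -175 m; v ends -30 m/s.
11–17 s: v starts -30 m/s; Δx = -30·6 + ½·-1·6² = -198 m; v ends -36 m/s.
17–20 s: v starts -36 m/s; Δx = -36·3 + ½·-12·3² = -162 m; v ends -72 m/s.
x(20) = -2 + Σ Δx = -633 m.

-633 m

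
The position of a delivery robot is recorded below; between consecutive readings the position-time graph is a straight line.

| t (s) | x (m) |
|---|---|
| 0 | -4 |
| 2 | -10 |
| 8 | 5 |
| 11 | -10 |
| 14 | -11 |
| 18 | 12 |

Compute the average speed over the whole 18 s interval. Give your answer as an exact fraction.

Average speed = (total path length)/(elapsed time); on a piecewise-linear x-t graph the path length is Σ|Δx|.
0–2 s: |Δx| = |-10 − -4| = 6 m
2–8 s: |Δx| = |5 − -10| = 15 m
8–11 s: |Δx| = |-10 − 5| = 15 m
11–14 s: |Δx| = |-11 − -10| = 1 m
14–18 s: |Δx| = |12 − -11| = 23 m
Total path = 60 m; average speed = 60/18 = 10/3 m/s.

10/3 m/s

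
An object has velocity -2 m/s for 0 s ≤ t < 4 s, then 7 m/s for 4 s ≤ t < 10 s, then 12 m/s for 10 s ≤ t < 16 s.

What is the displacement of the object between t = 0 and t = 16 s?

Net displacement equals the area under the velocity-time graph (areas below the axis count negative).
0–4 s: -2 × 4 = -8 m
4–10 s: 7 × 6 = 42 m
10–16 s: 12 × 6 = 72 m
Net displacement = 106 m

106 m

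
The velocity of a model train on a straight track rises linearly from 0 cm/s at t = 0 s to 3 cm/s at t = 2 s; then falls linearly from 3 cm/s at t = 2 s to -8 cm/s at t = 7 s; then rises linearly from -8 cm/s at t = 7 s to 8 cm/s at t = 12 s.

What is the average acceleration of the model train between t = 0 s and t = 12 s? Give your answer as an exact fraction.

2/3 cm/s²

Average acceleration = Δv/Δt = (8 − 0)/(12 − 0) = 2/3 cm/s².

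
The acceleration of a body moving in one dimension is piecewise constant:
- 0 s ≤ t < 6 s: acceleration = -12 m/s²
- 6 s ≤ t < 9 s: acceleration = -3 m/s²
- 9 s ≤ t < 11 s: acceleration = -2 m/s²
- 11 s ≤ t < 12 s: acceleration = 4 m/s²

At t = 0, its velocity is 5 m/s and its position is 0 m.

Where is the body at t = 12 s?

-634.5 m

On each constant-a segment, Δv = aΔt and Δx = v₀Δt + ½aΔt²; chain segment to segment.
0–6 s: v starts 5 m/s; Δx = 5·6 + ½·-12·6² = -186 m; v ends -67 m/s.
6–9 s: v starts -67 m/s; Δx = -67·3 + ½·-3·3² = -214.5 m; v ends -76 m/s.
9–11 s: v starts -76 m/s; Δx = -76·2 + ½·-2·2² = -156 m; v ends -80 m/s.
11–12 s: v starts -80 m/s; Δx = -80·1 + ½·4·1² = -78 m; v ends -76 m/s.
x(12) = 0 + Σ Δx = -634.5 m.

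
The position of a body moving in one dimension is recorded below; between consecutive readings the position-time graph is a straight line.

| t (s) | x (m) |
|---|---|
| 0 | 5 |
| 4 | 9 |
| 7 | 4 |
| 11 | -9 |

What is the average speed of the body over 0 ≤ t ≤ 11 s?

Average speed = (total path length)/(elapsed time); on a piecewise-linear x-t graph the path length is Σ|Δx|.
0–4 s: |Δx| = |9 − 5| = 4 m
4–7 s: |Δx| = |4 − 9| = 5 m
7–11 s: |Δx| = |-9 − 4| = 13 m
Total path = 22 m; average speed = 22/11 = 2 m/s.

2 m/s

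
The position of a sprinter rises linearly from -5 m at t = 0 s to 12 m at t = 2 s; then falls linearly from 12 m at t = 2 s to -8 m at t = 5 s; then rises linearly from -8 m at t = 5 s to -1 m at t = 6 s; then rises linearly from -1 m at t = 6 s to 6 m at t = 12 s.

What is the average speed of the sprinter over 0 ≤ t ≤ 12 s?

4.25 m/s

Average speed = (total path length)/(elapsed time); on a piecewise-linear x-t graph the path length is Σ|Δx|.
0–2 s: |Δx| = |12 − -5| = 17 m
2–5 s: |Δx| = |-8 − 12| = 20 m
5–6 s: |Δx| = |-1 − -8| = 7 m
6–12 s: |Δx| = |6 − -1| = 7 m
Total path = 51 m; average speed = 51/12 = 4.25 m/s.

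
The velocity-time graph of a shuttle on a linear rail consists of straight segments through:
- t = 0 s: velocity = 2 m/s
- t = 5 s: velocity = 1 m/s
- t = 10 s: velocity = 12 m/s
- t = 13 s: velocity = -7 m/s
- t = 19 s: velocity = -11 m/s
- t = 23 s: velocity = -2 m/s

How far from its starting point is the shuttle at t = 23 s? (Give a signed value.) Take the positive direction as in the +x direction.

Net displacement equals the area under the velocity-time graph (areas below the axis count negative).
0–5 s: ½(2 + 1)(5) = 7.5 m
5–10 s: ½(1 + 12)(5) = 32.5 m
10–13 s: ½(12 + -7)(3) = 7.5 m
13–19 s: ½(-7 + -11)(6) = -54 m
19–23 s: ½(-11 + -2)(4) = -26 m
Net displacement = -32.5 m

-32.5 m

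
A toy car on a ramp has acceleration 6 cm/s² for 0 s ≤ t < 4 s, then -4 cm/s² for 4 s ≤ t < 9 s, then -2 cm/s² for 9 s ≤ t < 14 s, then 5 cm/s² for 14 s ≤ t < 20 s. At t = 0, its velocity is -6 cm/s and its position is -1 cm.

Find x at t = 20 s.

46 cm

On each constant-a segment, Δv = aΔt and Δx = v₀Δt + ½aΔt²; chain segment to segment.
0–4 s: v starts -6 cm/s; Δx = -6·4 + ½·6·4² = 24 cm; v ends 18 cm/s.
4–9 s: v starts 18 cm/s; Δx = 18·5 + ½·-4·5² = 40 cm; v ends -2 cm/s.
9–14 s: v starts -2 cm/s; Δx = -2·5 + ½·-2·5² = -35 cm; v ends -12 cm/s.
14–20 s: v starts -12 cm/s; Δx = -12·6 + ½·5·6² = 18 cm; v ends 18 cm/s.
x(20) = -1 + Σ Δx = 46 cm.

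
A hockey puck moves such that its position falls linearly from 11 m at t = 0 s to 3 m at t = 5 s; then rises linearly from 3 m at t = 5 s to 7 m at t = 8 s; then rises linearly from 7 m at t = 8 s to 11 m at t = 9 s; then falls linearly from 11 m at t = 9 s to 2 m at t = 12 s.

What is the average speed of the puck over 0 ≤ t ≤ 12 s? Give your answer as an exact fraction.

Average speed = (total path length)/(elapsed time); on a piecewise-linear x-t graph the path length is Σ|Δx|.
0–5 s: |Δx| = |3 − 11| = 8 m
5–8 s: |Δx| = |7 − 3| = 4 m
8–9 s: |Δx| = |11 − 7| = 4 m
9–12 s: |Δx| = |2 − 11| = 9 m
Total path = 25 m; average speed = 25/12 = 25/12 m/s.

25/12 m/s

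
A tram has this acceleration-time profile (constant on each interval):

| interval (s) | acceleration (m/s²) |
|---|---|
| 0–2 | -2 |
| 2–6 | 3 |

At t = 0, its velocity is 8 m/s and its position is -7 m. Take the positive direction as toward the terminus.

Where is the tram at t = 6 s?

45 m

On each constant-a segment, Δv = aΔt and Δx = v₀Δt + ½aΔt²; chain segment to segment.
0–2 s: v starts 8 m/s; Δx = 8·2 + ½·-2·2² = 12 m; v ends 4 m/s.
2–6 s: v starts 4 m/s; Δx = 4·4 + ½·3·4² = 40 m; v ends 16 m/s.
x(6) = -7 + Σ Δx = 45 m.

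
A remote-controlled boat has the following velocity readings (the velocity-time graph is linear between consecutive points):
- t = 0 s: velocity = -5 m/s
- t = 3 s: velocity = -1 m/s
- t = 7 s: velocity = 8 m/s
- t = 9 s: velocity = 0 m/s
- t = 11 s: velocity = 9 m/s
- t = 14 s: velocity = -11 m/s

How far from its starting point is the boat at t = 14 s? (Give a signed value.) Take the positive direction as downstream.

19 m

Net displacement equals the area under the velocity-time graph (areas below the axis count negative).
0–3 s: ½(-5 + -1)(3) = -9 m
3–7 s: ½(-1 + 8)(4) = 14 m
7–9 s: ½(8 + 0)(2) = 8 m
9–11 s: ½(0 + 9)(2) = 9 m
11–14 s: ½(9 + -11)(3) = -3 m
Net displacement = 19 m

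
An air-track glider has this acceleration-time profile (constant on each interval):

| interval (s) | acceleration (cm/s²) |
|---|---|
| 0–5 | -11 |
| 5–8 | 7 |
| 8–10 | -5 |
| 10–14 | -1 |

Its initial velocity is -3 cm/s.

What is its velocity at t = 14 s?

Δv equals the area under the a-t graph; then v = v₀ + Δv.
0–5 s: -11 × 5 = -55 cm/s
5–8 s: 7 × 3 = 21 cm/s
8–10 s: -5 × 2 = -10 cm/s
10–14 s: -1 × 4 = -4 cm/s
Δv = -48 cm/s, so v(14) = -3 + (-48) = -51 cm/s.

-51 cm/s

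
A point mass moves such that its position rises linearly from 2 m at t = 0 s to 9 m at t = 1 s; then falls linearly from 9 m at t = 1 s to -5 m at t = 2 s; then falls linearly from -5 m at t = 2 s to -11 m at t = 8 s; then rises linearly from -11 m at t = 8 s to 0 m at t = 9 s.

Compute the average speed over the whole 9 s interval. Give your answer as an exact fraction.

38/9 m/s

Average speed = (total path length)/(elapsed time); on a piecewise-linear x-t graph the path length is Σ|Δx|.
0–1 s: |Δx| = |9 − 2| = 7 m
1–2 s: |Δx| = |-5 − 9| = 14 m
2–8 s: |Δx| = |-11 − -5| = 6 m
8–9 s: |Δx| = |0 − -11| = 11 m
Total path = 38 m; average speed = 38/9 = 38/9 m/s.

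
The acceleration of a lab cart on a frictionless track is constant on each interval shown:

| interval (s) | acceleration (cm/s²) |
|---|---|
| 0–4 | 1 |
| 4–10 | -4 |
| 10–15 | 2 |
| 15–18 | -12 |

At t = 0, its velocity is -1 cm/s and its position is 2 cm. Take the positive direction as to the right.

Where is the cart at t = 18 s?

On each constant-a segment, Δv = aΔt and Δx = v₀Δt + ½aΔt²; chain segment to segment.
0–4 s: v starts -1 cm/s; Δx = -1·4 + ½·1·4² = 4 cm; v ends 3 cm/s.
4–10 s: v starts 3 cm/s; Δx = 3·6 + ½·-4·6² = -54 cm; v ends -21 cm/s.
10–15 s: v starts -21 cm/s; Δx = -21·5 + ½·2·5² = -80 cm; v ends -11 cm/s.
15–18 s: v starts -11 cm/s; Δx = -11·3 + ½·-12·3² = -87 cm; v ends -47 cm/s.
x(18) = 2 + Σ Δx = -215 cm.

-215 cm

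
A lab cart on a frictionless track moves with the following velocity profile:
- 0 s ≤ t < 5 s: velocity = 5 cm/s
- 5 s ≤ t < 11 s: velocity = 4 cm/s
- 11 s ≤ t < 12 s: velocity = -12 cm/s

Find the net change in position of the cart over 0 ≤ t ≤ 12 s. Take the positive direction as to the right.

37 cm

Displacement is the signed area under the v-t curve.
0–5 s: 5 × 5 = 25 cm
5–11 s: 4 × 6 = 24 cm
11–12 s: -12 × 1 = -12 cm
Net displacement = 37 cm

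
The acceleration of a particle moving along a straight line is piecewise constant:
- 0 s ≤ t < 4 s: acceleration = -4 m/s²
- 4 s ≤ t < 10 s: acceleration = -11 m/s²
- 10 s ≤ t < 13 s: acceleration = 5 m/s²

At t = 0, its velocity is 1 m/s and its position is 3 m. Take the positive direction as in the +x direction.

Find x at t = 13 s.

On each constant-a segment, Δv = aΔt and Δx = v₀Δt + ½aΔt²; chain segment to segment.
0–4 s: v starts 1 m/s; Δx = 1·4 + ½·-4·4² = -28 m; v ends -15 m/s.
4–10 s: v starts -15 m/s; Δx = -15·6 + ½·-11·6² = -288 m; v ends -81 m/s.
10–13 s: v starts -81 m/s; Δx = -81·3 + ½·5·3² = -220.5 m; v ends -66 m/s.
x(13) = 3 + Σ Δx = -533.5 m.

-533.5 m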